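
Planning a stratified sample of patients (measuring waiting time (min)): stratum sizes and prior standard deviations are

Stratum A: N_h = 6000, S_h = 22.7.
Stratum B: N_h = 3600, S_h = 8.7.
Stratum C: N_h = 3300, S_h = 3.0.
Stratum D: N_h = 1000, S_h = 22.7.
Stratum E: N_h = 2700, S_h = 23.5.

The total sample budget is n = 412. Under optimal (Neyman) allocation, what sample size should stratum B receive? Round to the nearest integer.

49

Neyman allocation: n_h = n · N_h S_h / Σ N_i S_i, with n = 412.
  stratum A: N_h·S_h = 6000·22.7 = 136200.00
  stratum B: N_h·S_h = 3600·8.7 = 31320.00
  stratum C: N_h·S_h = 3300·3.0 = 9900.00
  stratum D: N_h·S_h = 1000·22.7 = 22700.00
  stratum E: N_h·S_h = 2700·23.5 = 63450.00
Σ N_h S_h = 263570.00
n for stratum B = 412·31320.00/263570.00 = 48.958 → 49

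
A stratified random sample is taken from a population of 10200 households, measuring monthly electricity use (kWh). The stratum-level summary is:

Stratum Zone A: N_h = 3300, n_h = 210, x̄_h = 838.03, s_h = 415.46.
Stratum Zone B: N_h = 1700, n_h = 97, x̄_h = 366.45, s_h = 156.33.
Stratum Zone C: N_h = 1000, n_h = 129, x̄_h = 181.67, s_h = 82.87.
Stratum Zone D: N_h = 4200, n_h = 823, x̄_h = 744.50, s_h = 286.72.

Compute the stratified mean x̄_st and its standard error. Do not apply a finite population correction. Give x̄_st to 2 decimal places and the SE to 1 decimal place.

x̄_st ≈ 656.57, SE ≈ 10.5

x̄_st = Σ W_h x̄_h = (3300·838.03 + 1700·366.45 + 1000·181.67 + 4200·744.50)/10200 = 656.57196
V̂(x̄_st) = Σ W_h² s_h²/n_h, with W_h = N_h/N and N = 10200:
  stratum Zone A: (3300/10200)²·415.46²/210 = 86.0333
  stratum Zone B: (1700/10200)²·156.33²/97 = 6.99859
  stratum Zone C: (1000/10200)²·82.87²/129 = 0.511687
  stratum Zone D: (4200/10200)²·286.72²/823 = 16.9361
V̂(x̄_st) = 110.48
SE(x̄_st) = √110.48 = 10.5109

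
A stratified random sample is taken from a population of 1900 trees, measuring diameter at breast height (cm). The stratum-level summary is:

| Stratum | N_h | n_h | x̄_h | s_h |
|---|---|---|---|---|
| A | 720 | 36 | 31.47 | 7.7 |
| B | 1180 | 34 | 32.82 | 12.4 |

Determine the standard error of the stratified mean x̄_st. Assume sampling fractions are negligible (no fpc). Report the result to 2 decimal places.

V̂(x̄_st) = Σ W_h² s_h²/n_h, with W_h = N_h/N and N = 1900:
  stratum A: (720/1900)²·7.7²/36 = 0.236503
  stratum B: (1180/1900)²·12.4²/34 = 1.7443
V̂(x̄_st) = 1.9808
SE(x̄_st) = √1.9808 = 1.40741

SE(x̄_st) ≈ 1.41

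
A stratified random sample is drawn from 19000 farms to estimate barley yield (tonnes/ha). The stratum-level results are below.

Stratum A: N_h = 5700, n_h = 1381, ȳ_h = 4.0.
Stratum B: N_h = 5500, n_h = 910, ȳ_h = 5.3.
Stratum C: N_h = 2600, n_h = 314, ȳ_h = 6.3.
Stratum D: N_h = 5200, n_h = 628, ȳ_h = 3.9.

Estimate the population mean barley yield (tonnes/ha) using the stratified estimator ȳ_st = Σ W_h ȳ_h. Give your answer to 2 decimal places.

N = Σ N_h = 19000. Stratum weights W_h = N_h/N.
ȳ_st = (5700·4.0 + 5500·5.3 + 2600·6.3 + 5200·3.9) / 19000 = 4.6637

ȳ_st ≈ 4.66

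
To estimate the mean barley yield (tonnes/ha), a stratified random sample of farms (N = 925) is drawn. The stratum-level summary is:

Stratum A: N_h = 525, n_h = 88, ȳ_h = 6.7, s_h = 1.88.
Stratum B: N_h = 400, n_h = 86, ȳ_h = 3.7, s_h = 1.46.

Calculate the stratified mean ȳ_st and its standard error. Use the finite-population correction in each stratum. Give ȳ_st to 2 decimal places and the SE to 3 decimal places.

ȳ_st ≈ 5.40, SE ≈ 0.120

ȳ_st = Σ W_h ȳ_h = (525·6.7 + 400·3.7)/925 = 5.40270
V̂(ȳ_st) = Σ W_h² (1 − n_h/N_h) s_h²/n_h, with W_h = N_h/N and N = 925:
  stratum A: (525/925)²·(1 − 88/525)·1.88²/88 = 0.0107694
  stratum B: (400/925)²·(1 − 86/400)·1.46²/86 = 0.00363843
V̂(ȳ_st) = 0.0144078
SE(ȳ_st) = √0.0144078 = 0.120032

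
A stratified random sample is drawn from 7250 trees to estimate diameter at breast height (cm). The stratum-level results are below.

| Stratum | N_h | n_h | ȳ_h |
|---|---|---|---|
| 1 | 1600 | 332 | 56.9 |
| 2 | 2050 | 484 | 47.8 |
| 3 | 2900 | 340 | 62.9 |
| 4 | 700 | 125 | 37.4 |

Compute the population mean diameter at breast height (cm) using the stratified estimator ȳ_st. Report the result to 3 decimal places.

ȳ_st ≈ 54.844

N = Σ N_h = 7250. Stratum weights W_h = N_h/N.
ȳ_st = (1600·56.9 + 2050·47.8 + 2900·62.9 + 700·37.4) / 7250 = 54.84414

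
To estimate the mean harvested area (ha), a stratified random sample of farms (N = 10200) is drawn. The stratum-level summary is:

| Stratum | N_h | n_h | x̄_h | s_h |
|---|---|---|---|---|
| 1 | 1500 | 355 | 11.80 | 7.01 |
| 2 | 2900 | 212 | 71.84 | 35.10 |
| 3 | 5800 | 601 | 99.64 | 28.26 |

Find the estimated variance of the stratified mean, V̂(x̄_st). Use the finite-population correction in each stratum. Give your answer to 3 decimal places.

V̂(x̄_st) ≈ 0.823

V̂(x̄_st) = Σ W_h² (1 − n_h/N_h) s_h²/n_h, with W_h = N_h/N and N = 10200:
  stratum 1: (1500/10200)²·(1 − 355/1500)·7.01²/355 = 0.00228509
  stratum 2: (2900/10200)²·(1 − 212/2900)·35.10²/212 = 0.435417
  stratum 3: (5800/10200)²·(1 − 601/5800)·28.26²/601 = 0.385139
V̂(x̄_st) = 0.822841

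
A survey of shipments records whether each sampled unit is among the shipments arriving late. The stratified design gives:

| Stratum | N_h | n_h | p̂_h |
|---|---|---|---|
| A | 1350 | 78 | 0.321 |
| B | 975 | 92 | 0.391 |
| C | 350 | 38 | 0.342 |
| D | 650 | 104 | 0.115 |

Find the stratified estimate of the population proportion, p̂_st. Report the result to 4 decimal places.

N = 3325; stratum weights W_h = N_h/N.
p̂_st = Σ W_h p̂_h = (1350·0.321 + 975·0.391 + 350·0.342 + 650·0.115)/3325 = 0.30347

p̂_st ≈ 0.3035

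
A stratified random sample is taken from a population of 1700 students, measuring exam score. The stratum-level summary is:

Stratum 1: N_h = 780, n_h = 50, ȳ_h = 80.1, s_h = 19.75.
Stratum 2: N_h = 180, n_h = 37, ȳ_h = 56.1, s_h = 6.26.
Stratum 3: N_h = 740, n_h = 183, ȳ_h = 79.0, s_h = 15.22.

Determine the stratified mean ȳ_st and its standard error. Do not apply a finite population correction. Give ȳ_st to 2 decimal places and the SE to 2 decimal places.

ȳ_st = Σ W_h ȳ_h = (780·80.1 + 180·56.1 + 740·79.0)/1700 = 77.08000
V̂(ȳ_st) = Σ W_h² s_h²/n_h, with W_h = N_h/N and N = 1700:
  stratum 1: (780/1700)²·19.75²/50 = 1.64231
  stratum 2: (180/1700)²·6.26²/37 = 0.0118739
  stratum 3: (740/1700)²·15.22²/183 = 0.239852
V̂(ȳ_st) = 1.89404
SE(ȳ_st) = √1.89404 = 1.37624

ȳ_st ≈ 77.08, SE ≈ 1.38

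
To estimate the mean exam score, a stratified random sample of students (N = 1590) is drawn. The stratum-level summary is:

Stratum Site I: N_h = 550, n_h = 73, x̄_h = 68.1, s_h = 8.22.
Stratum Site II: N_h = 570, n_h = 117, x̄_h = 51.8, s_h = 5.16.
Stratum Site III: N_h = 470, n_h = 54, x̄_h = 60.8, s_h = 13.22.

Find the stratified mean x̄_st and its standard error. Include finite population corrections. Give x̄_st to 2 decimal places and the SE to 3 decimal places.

x̄_st = Σ W_h x̄_h = (550·68.1 + 570·51.8 + 470·60.8)/1590 = 60.09874
V̂(x̄_st) = Σ W_h² (1 − n_h/N_h) s_h²/n_h, with W_h = N_h/N and N = 1590:
  stratum Site I: (550/1590)²·(1 − 73/550)·8.22²/73 = 0.0960523
  stratum Site II: (570/1590)²·(1 − 117/570)·5.16²/117 = 0.023243
  stratum Site III: (470/1590)²·(1 − 54/470)·13.22²/54 = 0.250303
V̂(x̄_st) = 0.369598
SE(x̄_st) = √0.369598 = 0.607946

x̄_st ≈ 60.10, SE ≈ 0.608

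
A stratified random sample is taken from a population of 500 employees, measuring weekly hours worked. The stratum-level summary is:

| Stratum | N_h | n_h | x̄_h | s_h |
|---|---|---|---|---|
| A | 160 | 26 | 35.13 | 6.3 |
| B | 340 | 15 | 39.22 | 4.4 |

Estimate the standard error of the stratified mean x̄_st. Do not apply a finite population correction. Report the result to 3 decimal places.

SE(x̄_st) ≈ 0.868

V̂(x̄_st) = Σ W_h² s_h²/n_h, with W_h = N_h/N and N = 500:
  stratum A: (160/500)²·6.3²/26 = 0.156318
  stratum B: (340/500)²·4.4²/15 = 0.596804
V̂(x̄_st) = 0.753122
SE(x̄_st) = √0.753122 = 0.867826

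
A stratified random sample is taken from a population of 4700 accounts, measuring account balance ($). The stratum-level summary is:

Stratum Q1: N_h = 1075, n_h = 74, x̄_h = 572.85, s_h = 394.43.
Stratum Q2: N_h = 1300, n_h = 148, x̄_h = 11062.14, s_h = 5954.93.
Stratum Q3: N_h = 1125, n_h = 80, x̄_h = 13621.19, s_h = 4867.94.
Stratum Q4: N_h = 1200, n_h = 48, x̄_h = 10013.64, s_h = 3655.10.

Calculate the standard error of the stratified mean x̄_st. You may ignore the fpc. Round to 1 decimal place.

SE(x̄_st) ≈ 231.4

V̂(x̄_st) = Σ W_h² s_h²/n_h, with W_h = N_h/N and N = 4700:
  stratum Q1: (1075/4700)²·394.43²/74 = 109.984
  stratum Q2: (1300/4700)²·5954.93²/148 = 18330.8
  stratum Q3: (1125/4700)²·4867.94²/80 = 16971.1
  stratum Q4: (1200/4700)²·3655.10²/48 = 18143.6
V̂(x̄_st) = 53555.6
SE(x̄_st) = √53555.6 = 231.421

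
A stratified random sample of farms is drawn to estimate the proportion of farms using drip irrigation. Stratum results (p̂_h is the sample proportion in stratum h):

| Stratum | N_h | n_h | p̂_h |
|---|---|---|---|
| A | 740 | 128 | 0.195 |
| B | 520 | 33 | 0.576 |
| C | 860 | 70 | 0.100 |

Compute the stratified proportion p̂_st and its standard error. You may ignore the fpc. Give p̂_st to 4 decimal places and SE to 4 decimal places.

p̂_st ≈ 0.2499, SE ≈ 0.0287

N = 2120; stratum weights W_h = N_h/N.
p̂_st = Σ W_h p̂_h = (740·0.195 + 520·0.576 + 860·0.100)/2120 = 0.24992
V̂(p̂_st) = Σ W_h² p̂_h(1−p̂_h)/(n_h−1):
  stratum A: (740/2120)²·0.195·0.805/127 = 0.000150598
  stratum B: (520/2120)²·0.576·0.424/32 = 0.00045917
  stratum C: (860/2120)²·0.100·0.900/69 = 0.000214644
V̂(p̂_st) = 0.000824411; SE = √V̂ = 0.0287126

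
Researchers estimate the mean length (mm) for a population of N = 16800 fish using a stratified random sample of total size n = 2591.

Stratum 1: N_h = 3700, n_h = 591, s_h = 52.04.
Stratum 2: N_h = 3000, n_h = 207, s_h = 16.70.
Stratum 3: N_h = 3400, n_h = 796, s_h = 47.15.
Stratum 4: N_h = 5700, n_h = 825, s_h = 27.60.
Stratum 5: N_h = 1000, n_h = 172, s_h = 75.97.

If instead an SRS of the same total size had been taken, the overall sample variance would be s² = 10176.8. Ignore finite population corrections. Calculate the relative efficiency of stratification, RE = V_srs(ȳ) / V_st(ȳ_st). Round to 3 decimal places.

V̂(ȳ_st) = Σ W_h² s_h²/n_h, with W_h = N_h/N and N = 16800:
  stratum 1: (3700/16800)²·52.04²/591 = 0.222265
  stratum 2: (3000/16800)²·16.70²/207 = 0.0429622
  stratum 3: (3400/16800)²·47.15²/796 = 0.11439
  stratum 4: (5700/16800)²·27.60²/825 = 0.106291
  stratum 5: (1000/16800)²·75.97²/172 = 0.118888
V_st = 0.604797
V_srs = s²/n = 10176.8/2591 = 3.92775
Relative efficiency = V_srs / V_st = 3.92775/0.604797 = 6.4943

RE ≈ 6.494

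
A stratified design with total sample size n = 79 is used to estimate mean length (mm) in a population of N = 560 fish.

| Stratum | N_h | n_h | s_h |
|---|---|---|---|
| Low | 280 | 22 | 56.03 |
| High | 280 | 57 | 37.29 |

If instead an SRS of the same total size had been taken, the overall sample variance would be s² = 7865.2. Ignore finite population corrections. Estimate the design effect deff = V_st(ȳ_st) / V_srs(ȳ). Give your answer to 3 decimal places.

deff ≈ 0.420

V̂(ȳ_st) = Σ W_h² s_h²/n_h, with W_h = N_h/N and N = 560:
  stratum Low: (280/560)²·56.03²/22 = 35.6746
  stratum High: (280/560)²·37.29²/57 = 6.09888
V_st = 41.7734
V_srs = s²/n = 7865.2/79 = 99.5595
deff = V_st / V_srs = 41.7734/99.5595 = 0.4196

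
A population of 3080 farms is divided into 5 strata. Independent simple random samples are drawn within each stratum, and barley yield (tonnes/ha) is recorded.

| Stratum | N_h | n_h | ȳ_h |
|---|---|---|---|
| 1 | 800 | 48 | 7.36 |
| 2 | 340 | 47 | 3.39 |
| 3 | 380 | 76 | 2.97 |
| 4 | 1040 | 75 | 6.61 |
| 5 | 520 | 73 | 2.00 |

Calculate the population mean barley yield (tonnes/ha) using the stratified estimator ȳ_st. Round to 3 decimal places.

N = Σ N_h = 3080. Stratum weights W_h = N_h/N.
ȳ_st = (800·7.36 + 340·3.39 + 380·2.97 + 1040·6.61 + 520·2.00) / 3080 = 5.22195

ȳ_st ≈ 5.222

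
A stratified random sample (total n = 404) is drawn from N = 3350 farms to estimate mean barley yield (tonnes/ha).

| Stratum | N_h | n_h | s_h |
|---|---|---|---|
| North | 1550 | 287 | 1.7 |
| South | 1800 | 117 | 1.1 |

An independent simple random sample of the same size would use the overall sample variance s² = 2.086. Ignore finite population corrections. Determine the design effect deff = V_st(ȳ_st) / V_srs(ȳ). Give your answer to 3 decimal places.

deff ≈ 0.996

V̂(ȳ_st) = Σ W_h² s_h²/n_h, with W_h = N_h/N and N = 3350:
  stratum North: (1550/3350)²·1.7²/287 = 0.00215571
  stratum South: (1800/3350)²·1.1²/117 = 0.00298576
V_st = 0.00514147
V_srs = s²/n = 2.086/404 = 0.00516337
deff = V_st / V_srs = 0.00514147/0.00516337 = 0.9958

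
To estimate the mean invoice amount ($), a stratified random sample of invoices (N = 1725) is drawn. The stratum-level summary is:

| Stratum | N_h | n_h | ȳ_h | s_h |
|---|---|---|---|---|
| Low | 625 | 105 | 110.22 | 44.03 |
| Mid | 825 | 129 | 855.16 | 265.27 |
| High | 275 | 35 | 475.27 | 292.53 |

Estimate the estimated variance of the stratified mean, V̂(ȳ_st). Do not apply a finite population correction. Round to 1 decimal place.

V̂(ȳ_st) = Σ W_h² s_h²/n_h, with W_h = N_h/N and N = 1725:
  stratum Low: (625/1725)²·44.03²/105 = 2.42376
  stratum Mid: (825/1725)²·265.27²/129 = 124.772
  stratum High: (275/1725)²·292.53²/35 = 62.1384
V̂(ȳ_st) = 189.334

V̂(ȳ_st) ≈ 189.3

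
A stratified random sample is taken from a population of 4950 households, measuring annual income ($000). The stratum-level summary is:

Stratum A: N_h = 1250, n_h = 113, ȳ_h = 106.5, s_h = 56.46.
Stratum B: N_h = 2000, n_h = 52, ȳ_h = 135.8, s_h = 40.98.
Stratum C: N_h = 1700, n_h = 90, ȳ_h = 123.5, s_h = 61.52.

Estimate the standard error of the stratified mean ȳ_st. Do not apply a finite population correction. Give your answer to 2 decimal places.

V̂(ȳ_st) = Σ W_h² s_h²/n_h, with W_h = N_h/N and N = 4950:
  stratum A: (1250/4950)²·56.46²/113 = 1.79892
  stratum B: (2000/4950)²·40.98²/52 = 5.27218
  stratum C: (1700/4950)²·61.52²/90 = 4.95995
V̂(ȳ_st) = 12.0311
SE(ȳ_st) = √12.0311 = 3.46858

SE(ȳ_st) ≈ 3.47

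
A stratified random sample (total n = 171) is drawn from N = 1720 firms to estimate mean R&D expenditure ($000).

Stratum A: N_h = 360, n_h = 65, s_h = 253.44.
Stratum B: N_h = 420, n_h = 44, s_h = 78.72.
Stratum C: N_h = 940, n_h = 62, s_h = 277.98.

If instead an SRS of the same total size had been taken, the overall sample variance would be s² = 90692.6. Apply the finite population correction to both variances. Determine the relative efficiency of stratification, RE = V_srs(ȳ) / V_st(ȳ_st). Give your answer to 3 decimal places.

V̂(ȳ_st) = Σ W_h² (1 − n_h/N_h) s_h²/n_h, with W_h = N_h/N and N = 1720:
  stratum A: (360/1720)²·(1 − 65/360)·253.44²/65 = 35.4735
  stratum B: (420/1720)²·(1 − 44/420)·78.72²/44 = 7.51792
  stratum C: (940/1720)²·(1 − 62/940)·277.98²/62 = 347.697
V_st = 390.688
V_srs = (1 − 171/1720)·90692.6/171 = 477.638
Relative efficiency = V_srs / V_st = 477.638/390.688 = 1.2226

RE ≈ 1.223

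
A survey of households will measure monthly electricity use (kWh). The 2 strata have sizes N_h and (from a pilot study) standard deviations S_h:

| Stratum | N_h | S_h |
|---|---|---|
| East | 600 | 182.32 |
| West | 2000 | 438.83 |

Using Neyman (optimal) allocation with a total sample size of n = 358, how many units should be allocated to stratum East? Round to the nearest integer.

Neyman allocation: n_h = n · N_h S_h / Σ N_i S_i, with n = 358.
  stratum East: N_h·S_h = 600·182.32 = 109392.00
  stratum West: N_h·S_h = 2000·438.83 = 877660.00
Σ N_h S_h = 987052.00
n for stratum East = 358·109392.00/987052.00 = 39.676 → 40

40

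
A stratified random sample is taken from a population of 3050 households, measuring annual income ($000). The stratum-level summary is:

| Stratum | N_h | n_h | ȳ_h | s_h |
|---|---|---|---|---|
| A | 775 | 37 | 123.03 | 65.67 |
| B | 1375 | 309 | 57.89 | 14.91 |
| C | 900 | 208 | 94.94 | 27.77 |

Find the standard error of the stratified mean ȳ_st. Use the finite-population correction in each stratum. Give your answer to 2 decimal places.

SE(ȳ_st) ≈ 2.74

V̂(ȳ_st) = Σ W_h² (1 − n_h/N_h) s_h²/n_h, with W_h = N_h/N and N = 3050:
  stratum A: (775/3050)²·(1 − 37/775)·65.67²/37 = 7.16623
  stratum B: (1375/3050)²·(1 − 309/1375)·14.91²/309 = 0.113359
  stratum C: (900/3050)²·(1 − 208/900)·27.77²/208 = 0.24822
V̂(ȳ_st) = 7.52781
SE(ȳ_st) = √7.52781 = 2.74369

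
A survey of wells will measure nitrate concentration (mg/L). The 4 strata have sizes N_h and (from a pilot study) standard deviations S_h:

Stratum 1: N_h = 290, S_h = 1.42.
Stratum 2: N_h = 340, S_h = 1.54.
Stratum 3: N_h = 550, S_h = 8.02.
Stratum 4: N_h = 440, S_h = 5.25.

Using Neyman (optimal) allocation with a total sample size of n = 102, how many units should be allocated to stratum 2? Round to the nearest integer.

Neyman allocation: n_h = n · N_h S_h / Σ N_i S_i, with n = 102.
  stratum 1: N_h·S_h = 290·1.42 = 411.80
  stratum 2: N_h·S_h = 340·1.54 = 523.60
  stratum 3: N_h·S_h = 550·8.02 = 4411.00
  stratum 4: N_h·S_h = 440·5.25 = 2310.00
Σ N_h S_h = 7656.40
n for stratum 2 = 102·523.60/7656.40 = 6.975 → 7

7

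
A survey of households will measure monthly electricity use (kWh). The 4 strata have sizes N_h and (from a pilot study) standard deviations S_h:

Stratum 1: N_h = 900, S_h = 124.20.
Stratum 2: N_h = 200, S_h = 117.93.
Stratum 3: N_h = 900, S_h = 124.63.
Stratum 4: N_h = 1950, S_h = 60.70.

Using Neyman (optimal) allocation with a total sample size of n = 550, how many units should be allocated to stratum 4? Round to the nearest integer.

Neyman allocation: n_h = n · N_h S_h / Σ N_i S_i, with n = 550.
  stratum 1: N_h·S_h = 900·124.20 = 111780.00
  stratum 2: N_h·S_h = 200·117.93 = 23586.00
  stratum 3: N_h·S_h = 900·124.63 = 112167.00
  stratum 4: N_h·S_h = 1950·60.70 = 118365.00
Σ N_h S_h = 365898.00
n for stratum 4 = 550·118365.00/365898.00 = 177.920 → 178

178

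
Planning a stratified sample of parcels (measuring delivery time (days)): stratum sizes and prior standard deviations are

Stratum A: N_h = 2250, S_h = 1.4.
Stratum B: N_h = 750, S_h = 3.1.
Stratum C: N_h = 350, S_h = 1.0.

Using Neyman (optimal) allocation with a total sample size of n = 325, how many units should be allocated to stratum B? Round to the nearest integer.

Neyman allocation: n_h = n · N_h S_h / Σ N_i S_i, with n = 325.
  stratum A: N_h·S_h = 2250·1.4 = 3150.00
  stratum B: N_h·S_h = 750·3.1 = 2325.00
  stratum C: N_h·S_h = 350·1.0 = 350.00
Σ N_h S_h = 5825.00
n for stratum B = 325·2325.00/5825.00 = 129.721 → 130

130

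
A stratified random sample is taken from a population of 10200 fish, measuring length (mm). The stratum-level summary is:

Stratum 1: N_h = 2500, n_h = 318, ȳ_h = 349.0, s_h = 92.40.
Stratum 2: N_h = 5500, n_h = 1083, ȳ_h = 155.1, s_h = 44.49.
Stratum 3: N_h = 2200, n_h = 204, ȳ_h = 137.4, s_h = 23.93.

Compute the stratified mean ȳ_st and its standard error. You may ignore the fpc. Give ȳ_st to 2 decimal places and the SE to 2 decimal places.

ȳ_st ≈ 198.81, SE ≈ 1.51

ȳ_st = Σ W_h ȳ_h = (2500·349.0 + 5500·155.1 + 2200·137.4)/10200 = 198.80686
V̂(ȳ_st) = Σ W_h² s_h²/n_h, with W_h = N_h/N and N = 10200:
  stratum 1: (2500/10200)²·92.40²/318 = 1.61286
  stratum 2: (5500/10200)²·44.49²/1083 = 0.5314
  stratum 3: (2200/10200)²·23.93²/204 = 0.130587
V̂(ȳ_st) = 2.27485
SE(ȳ_st) = √2.27485 = 1.50826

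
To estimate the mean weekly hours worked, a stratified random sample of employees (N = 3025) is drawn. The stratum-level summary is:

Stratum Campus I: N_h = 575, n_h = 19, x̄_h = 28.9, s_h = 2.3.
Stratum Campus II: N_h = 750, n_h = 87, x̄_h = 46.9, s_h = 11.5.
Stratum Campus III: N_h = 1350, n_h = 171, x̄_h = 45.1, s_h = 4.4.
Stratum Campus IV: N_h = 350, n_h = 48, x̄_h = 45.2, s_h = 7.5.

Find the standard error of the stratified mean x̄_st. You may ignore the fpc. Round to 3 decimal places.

V̂(x̄_st) = Σ W_h² s_h²/n_h, with W_h = N_h/N and N = 3025:
  stratum Campus I: (575/3025)²·2.3²/19 = 0.0100597
  stratum Campus II: (750/3025)²·11.5²/87 = 0.0934433
  stratum Campus III: (1350/3025)²·4.4²/171 = 0.0225489
  stratum Campus IV: (350/3025)²·7.5²/48 = 0.015688
V̂(x̄_st) = 0.14174
SE(x̄_st) = √0.14174 = 0.376484

SE(x̄_st) ≈ 0.376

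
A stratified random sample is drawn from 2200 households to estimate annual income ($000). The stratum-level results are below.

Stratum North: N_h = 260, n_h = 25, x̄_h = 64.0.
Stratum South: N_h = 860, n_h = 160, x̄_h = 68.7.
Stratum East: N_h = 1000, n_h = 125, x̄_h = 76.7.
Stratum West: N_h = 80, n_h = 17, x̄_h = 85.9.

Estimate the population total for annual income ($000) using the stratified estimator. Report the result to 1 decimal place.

τ̂_st ≈ 159294.0

τ̂_st = Σ N_h x̄_h = 260·64.0 + 860·68.7 + 1000·76.7 + 80·85.9 = 159294.0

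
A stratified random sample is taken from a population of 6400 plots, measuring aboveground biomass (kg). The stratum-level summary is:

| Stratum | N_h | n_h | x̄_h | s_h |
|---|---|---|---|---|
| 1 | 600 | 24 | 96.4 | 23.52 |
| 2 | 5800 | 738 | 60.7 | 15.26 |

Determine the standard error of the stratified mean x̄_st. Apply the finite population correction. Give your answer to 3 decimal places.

SE(x̄_st) ≈ 0.649

V̂(x̄_st) = Σ W_h² (1 − n_h/N_h) s_h²/n_h, with W_h = N_h/N and N = 6400:
  stratum 1: (600/6400)²·(1 − 24/600)·23.52²/24 = 0.194481
  stratum 2: (5800/6400)²·(1 − 738/5800)·15.26²/738 = 0.226174
V̂(x̄_st) = 0.420655
SE(x̄_st) = √0.420655 = 0.648579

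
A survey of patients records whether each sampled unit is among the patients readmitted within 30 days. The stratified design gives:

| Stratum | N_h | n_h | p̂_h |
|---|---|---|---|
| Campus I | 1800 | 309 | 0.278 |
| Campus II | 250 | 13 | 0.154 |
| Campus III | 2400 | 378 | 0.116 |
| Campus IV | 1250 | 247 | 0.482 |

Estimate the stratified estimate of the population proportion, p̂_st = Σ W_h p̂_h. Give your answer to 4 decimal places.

N = 5700; stratum weights W_h = N_h/N.
p̂_st = Σ W_h p̂_h = (1800·0.278 + 250·0.154 + 2400·0.116 + 1250·0.482)/5700 = 0.24909

p̂_st ≈ 0.2491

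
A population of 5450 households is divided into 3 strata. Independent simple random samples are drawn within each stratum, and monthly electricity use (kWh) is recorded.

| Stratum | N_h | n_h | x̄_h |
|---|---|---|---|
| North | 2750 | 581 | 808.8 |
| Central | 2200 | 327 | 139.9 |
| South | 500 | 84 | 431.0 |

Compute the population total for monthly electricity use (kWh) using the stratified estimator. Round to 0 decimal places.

τ̂_st ≈ 2747480

τ̂_st = Σ N_h x̄_h = 2750·808.8 + 2200·139.9 + 500·431.0 = 2747480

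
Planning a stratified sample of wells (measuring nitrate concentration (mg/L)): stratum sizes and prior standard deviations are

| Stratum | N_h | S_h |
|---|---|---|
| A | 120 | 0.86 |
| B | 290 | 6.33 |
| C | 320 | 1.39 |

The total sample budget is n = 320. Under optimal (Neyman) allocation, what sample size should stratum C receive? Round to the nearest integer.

60

Neyman allocation: n_h = n · N_h S_h / Σ N_i S_i, with n = 320.
  stratum A: N_h·S_h = 120·0.86 = 103.20
  stratum B: N_h·S_h = 290·6.33 = 1835.70
  stratum C: N_h·S_h = 320·1.39 = 444.80
Σ N_h S_h = 2383.70
n for stratum C = 320·444.80/2383.70 = 59.712 → 60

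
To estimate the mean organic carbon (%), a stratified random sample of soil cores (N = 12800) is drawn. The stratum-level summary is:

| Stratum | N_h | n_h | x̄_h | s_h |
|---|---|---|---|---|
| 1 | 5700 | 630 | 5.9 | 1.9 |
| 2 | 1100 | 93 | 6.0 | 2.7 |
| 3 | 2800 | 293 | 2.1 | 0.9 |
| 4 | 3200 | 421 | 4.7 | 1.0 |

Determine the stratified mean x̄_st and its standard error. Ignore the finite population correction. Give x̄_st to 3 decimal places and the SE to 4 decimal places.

x̄_st = Σ W_h x̄_h = (5700·5.9 + 1100·6.0 + 2800·2.1 + 3200·4.7)/12800 = 4.77734
V̂(x̄_st) = Σ W_h² s_h²/n_h, with W_h = N_h/N and N = 12800:
  stratum 1: (5700/12800)²·1.9²/630 = 0.00113631
  stratum 2: (1100/12800)²·2.7²/93 = 0.000578909
  stratum 3: (2800/12800)²·0.9²/293 = 0.000132286
  stratum 4: (3200/12800)²·1.0²/421 = 0.000148456
V̂(x̄_st) = 0.00199596
SE(x̄_st) = √0.00199596 = 0.0446762

x̄_st ≈ 4.777, SE ≈ 0.0447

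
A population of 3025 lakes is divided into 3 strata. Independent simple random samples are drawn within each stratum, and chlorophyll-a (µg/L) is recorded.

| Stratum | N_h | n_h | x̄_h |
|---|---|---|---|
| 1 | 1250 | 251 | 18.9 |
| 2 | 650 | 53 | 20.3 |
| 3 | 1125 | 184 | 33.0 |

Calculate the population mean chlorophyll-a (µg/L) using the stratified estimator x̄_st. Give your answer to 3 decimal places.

N = Σ N_h = 3025. Stratum weights W_h = N_h/N.
x̄_st = (1250·18.9 + 650·20.3 + 1125·33.0) / 3025 = 24.44463

x̄_st ≈ 24.445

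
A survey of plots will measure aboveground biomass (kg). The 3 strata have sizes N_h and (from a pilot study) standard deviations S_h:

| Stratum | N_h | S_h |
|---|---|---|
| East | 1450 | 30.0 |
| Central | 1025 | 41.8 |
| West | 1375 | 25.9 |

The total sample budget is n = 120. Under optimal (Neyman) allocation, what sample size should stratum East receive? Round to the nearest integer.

Neyman allocation: n_h = n · N_h S_h / Σ N_i S_i, with n = 120.
  stratum East: N_h·S_h = 1450·30.0 = 43500.00
  stratum Central: N_h·S_h = 1025·41.8 = 42845.00
  stratum West: N_h·S_h = 1375·25.9 = 35612.50
Σ N_h S_h = 121957.50
n for stratum East = 120·43500.00/121957.50 = 42.802 → 43

43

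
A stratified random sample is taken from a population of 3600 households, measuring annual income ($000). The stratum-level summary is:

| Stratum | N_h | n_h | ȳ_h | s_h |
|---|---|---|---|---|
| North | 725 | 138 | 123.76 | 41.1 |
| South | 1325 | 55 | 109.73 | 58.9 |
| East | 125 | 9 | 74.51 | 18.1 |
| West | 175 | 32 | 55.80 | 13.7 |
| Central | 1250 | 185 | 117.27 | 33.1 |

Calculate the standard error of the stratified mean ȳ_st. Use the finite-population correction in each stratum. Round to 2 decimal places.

SE(ȳ_st) ≈ 3.04

V̂(ȳ_st) = Σ W_h² (1 − n_h/N_h) s_h²/n_h, with W_h = N_h/N and N = 3600:
  stratum North: (725/3600)²·(1 − 138/725)·41.1²/138 = 0.401953
  stratum South: (1325/3600)²·(1 − 55/1325)·58.9²/55 = 8.18997
  stratum East: (125/3600)²·(1 − 9/125)·18.1²/9 = 0.0407266
  stratum West: (175/3600)²·(1 − 32/175)·13.7²/32 = 0.0113256
  stratum Central: (1250/3600)²·(1 − 185/1250)·33.1²/185 = 0.60833
V̂(ȳ_st) = 9.25231
SE(ȳ_st) = √9.25231 = 3.04176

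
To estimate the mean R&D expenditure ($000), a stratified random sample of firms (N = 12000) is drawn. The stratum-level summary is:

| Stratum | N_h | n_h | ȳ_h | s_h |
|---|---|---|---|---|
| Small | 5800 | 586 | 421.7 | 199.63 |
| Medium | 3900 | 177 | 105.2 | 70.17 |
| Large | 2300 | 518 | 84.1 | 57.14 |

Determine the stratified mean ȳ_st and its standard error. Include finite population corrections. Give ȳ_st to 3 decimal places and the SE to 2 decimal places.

ȳ_st ≈ 254.131, SE ≈ 4.16

ȳ_st = Σ W_h ȳ_h = (5800·421.7 + 3900·105.2 + 2300·84.1)/12000 = 254.13083
V̂(ȳ_st) = Σ W_h² (1 − n_h/N_h) s_h²/n_h, with W_h = N_h/N and N = 12000:
  stratum Small: (5800/12000)²·(1 − 586/5800)·199.63²/586 = 14.282
  stratum Medium: (3900/12000)²·(1 − 177/3900)·70.17²/177 = 2.80495
  stratum Large: (2300/12000)²·(1 − 518/2300)·57.14²/518 = 0.179401
V̂(ȳ_st) = 17.2664
SE(ȳ_st) = √17.2664 = 4.15529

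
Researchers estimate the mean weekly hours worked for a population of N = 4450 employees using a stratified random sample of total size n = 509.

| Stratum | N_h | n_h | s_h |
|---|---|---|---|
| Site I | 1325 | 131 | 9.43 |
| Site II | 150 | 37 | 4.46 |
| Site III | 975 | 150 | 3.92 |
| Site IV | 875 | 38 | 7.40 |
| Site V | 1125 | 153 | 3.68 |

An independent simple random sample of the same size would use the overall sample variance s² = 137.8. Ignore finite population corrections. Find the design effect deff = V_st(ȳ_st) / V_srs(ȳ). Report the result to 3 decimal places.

deff ≈ 0.469

V̂(ȳ_st) = Σ W_h² s_h²/n_h, with W_h = N_h/N and N = 4450:
  stratum Site I: (1325/4450)²·9.43²/131 = 0.0601816
  stratum Site II: (150/4450)²·4.46²/37 = 0.000610844
  stratum Site III: (975/4450)²·3.92²/150 = 0.00491779
  stratum Site IV: (875/4450)²·7.40²/38 = 0.0557155
  stratum Site V: (1125/4450)²·3.68²/153 = 0.00565704
V_st = 0.127083
V_srs = s²/n = 137.8/509 = 0.270727
deff = V_st / V_srs = 0.127083/0.270727 = 0.4694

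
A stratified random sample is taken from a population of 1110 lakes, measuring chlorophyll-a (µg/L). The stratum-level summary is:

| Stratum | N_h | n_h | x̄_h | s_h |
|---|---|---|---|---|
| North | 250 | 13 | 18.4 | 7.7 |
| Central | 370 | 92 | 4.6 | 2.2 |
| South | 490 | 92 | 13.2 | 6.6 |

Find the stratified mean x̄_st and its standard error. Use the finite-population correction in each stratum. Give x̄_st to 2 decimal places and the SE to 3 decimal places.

x̄_st = Σ W_h x̄_h = (250·18.4 + 370·4.6 + 490·13.2)/1110 = 11.50450
V̂(x̄_st) = Σ W_h² (1 − n_h/N_h) s_h²/n_h, with W_h = N_h/N and N = 1110:
  stratum North: (250/1110)²·(1 − 13/250)·7.7²/13 = 0.219321
  stratum Central: (370/1110)²·(1 − 92/370)·2.2²/92 = 0.00439196
  stratum South: (490/1110)²·(1 − 92/490)·6.6²/92 = 0.0749434
V̂(x̄_st) = 0.298656
SE(x̄_st) = √0.298656 = 0.546495

x̄_st ≈ 11.50, SE ≈ 0.546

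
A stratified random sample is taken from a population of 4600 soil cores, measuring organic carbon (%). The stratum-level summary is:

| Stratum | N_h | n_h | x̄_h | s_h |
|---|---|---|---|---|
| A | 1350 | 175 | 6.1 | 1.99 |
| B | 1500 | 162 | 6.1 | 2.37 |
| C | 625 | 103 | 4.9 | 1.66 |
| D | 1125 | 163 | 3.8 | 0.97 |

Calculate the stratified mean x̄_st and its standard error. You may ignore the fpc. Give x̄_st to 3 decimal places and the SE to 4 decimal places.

x̄_st ≈ 5.374, SE ≈ 0.0805

x̄_st = Σ W_h x̄_h = (1350·6.1 + 1500·6.1 + 625·4.9 + 1125·3.8)/4600 = 5.37446
V̂(x̄_st) = Σ W_h² s_h²/n_h, with W_h = N_h/N and N = 4600:
  stratum A: (1350/4600)²·1.99²/175 = 0.00194904
  stratum B: (1500/4600)²·2.37²/162 = 0.00368679
  stratum C: (625/4600)²·1.66²/103 = 0.000493882
  stratum D: (1125/4600)²·0.97²/163 = 0.000345259
V̂(x̄_st) = 0.00647497
SE(x̄_st) = √0.00647497 = 0.0804672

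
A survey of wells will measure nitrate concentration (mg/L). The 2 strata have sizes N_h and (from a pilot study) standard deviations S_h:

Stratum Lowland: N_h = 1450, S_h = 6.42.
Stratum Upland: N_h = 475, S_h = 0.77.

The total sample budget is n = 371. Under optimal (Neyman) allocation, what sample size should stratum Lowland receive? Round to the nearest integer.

Neyman allocation: n_h = n · N_h S_h / Σ N_i S_i, with n = 371.
  stratum Lowland: N_h·S_h = 1450·6.42 = 9309.00
  stratum Upland: N_h·S_h = 475·0.77 = 365.75
Σ N_h S_h = 9674.75
n for stratum Lowland = 371·9309.00/9674.75 = 356.974 → 357

357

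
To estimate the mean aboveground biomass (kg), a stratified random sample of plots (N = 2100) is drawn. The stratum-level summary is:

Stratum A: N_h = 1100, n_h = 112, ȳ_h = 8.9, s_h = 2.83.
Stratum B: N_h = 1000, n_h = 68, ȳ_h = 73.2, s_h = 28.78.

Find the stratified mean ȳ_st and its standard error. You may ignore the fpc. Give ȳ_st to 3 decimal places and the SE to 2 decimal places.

ȳ_st = Σ W_h ȳ_h = (1100·8.9 + 1000·73.2)/2100 = 39.51905
V̂(ȳ_st) = Σ W_h² s_h²/n_h, with W_h = N_h/N and N = 2100:
  stratum A: (1100/2100)²·2.83²/112 = 0.0196201
  stratum B: (1000/2100)²·28.78²/68 = 2.76207
V̂(ȳ_st) = 2.78169
SE(ȳ_st) = √2.78169 = 1.66784

ȳ_st ≈ 39.519, SE ≈ 1.67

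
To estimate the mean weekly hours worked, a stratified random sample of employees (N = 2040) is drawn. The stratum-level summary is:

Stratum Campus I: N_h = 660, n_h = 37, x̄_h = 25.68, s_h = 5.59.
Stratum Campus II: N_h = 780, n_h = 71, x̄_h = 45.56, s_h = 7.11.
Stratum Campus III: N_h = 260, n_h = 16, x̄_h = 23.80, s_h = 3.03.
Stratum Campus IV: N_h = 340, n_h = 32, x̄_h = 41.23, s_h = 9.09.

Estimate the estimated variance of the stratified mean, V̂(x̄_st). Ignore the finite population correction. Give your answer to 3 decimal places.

V̂(x̄_st) ≈ 0.274

V̂(x̄_st) = Σ W_h² s_h²/n_h, with W_h = N_h/N and N = 2040:
  stratum Campus I: (660/2040)²·5.59²/37 = 0.0883994
  stratum Campus II: (780/2040)²·7.11²/71 = 0.10409
  stratum Campus III: (260/2040)²·3.03²/16 = 0.00932077
  stratum Campus IV: (340/2040)²·9.09²/32 = 0.0717258
V̂(x̄_st) = 0.273536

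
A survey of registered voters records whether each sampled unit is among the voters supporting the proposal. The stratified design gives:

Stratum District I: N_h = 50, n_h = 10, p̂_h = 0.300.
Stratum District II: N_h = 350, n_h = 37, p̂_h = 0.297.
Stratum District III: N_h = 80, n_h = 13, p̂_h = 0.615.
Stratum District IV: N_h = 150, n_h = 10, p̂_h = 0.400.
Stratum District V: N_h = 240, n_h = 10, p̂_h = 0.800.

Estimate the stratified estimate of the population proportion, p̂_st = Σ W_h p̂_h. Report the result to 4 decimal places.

p̂_st ≈ 0.4829

N = 870; stratum weights W_h = N_h/N.
p̂_st = Σ W_h p̂_h = (50·0.300 + 350·0.297 + 80·0.615 + 150·0.400 + 240·0.800)/870 = 0.48293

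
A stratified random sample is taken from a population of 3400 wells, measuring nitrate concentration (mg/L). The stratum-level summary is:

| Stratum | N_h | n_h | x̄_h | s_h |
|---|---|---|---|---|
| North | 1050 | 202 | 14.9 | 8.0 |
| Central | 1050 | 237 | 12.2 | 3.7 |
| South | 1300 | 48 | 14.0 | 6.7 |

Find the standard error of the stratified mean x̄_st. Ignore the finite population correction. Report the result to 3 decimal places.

SE(x̄_st) ≈ 0.415

V̂(x̄_st) = Σ W_h² s_h²/n_h, with W_h = N_h/N and N = 3400:
  stratum North: (1050/3400)²·8.0²/202 = 0.0302169
  stratum Central: (1050/3400)²·3.7²/237 = 0.00550904
  stratum South: (1300/3400)²·6.7²/48 = 0.136722
V̂(x̄_st) = 0.172448
SE(x̄_st) = √0.172448 = 0.415268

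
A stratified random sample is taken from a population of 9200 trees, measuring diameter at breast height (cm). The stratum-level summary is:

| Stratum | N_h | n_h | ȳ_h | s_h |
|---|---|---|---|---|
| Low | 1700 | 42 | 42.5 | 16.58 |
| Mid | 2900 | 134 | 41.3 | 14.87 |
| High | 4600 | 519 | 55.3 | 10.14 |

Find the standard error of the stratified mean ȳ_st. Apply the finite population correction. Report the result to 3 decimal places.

V̂(ȳ_st) = Σ W_h² (1 − n_h/N_h) s_h²/n_h, with W_h = N_h/N and N = 9200:
  stratum Low: (1700/9200)²·(1 − 42/1700)·16.58²/42 = 0.21796
  stratum Mid: (2900/9200)²·(1 − 134/2900)·14.87²/134 = 0.156384
  stratum High: (4600/9200)²·(1 − 519/4600)·10.14²/519 = 0.0439397
V̂(ȳ_st) = 0.418284
SE(ȳ_st) = √0.418284 = 0.646749

SE(ȳ_st) ≈ 0.647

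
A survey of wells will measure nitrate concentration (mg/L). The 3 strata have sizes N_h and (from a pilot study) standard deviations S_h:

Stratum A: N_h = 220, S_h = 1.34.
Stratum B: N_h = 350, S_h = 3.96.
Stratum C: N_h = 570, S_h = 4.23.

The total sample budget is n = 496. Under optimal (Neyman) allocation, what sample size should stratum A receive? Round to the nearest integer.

36

Neyman allocation: n_h = n · N_h S_h / Σ N_i S_i, with n = 496.
  stratum A: N_h·S_h = 220·1.34 = 294.80
  stratum B: N_h·S_h = 350·3.96 = 1386.00
  stratum C: N_h·S_h = 570·4.23 = 2411.10
Σ N_h S_h = 4091.90
n for stratum A = 496·294.80/4091.90 = 35.734 → 36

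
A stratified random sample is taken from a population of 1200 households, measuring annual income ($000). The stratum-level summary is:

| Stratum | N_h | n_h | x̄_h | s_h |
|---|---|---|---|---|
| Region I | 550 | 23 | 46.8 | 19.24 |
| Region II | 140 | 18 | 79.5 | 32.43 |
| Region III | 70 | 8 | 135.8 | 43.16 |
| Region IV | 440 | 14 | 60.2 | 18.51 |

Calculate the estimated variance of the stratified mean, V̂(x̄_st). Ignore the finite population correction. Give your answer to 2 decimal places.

V̂(x̄_st) ≈ 8.26

V̂(x̄_st) = Σ W_h² s_h²/n_h, with W_h = N_h/N and N = 1200:
  stratum Region I: (550/1200)²·19.24²/23 = 3.381
  stratum Region II: (140/1200)²·32.43²/18 = 0.795271
  stratum Region III: (70/1200)²·43.16²/8 = 0.792331
  stratum Region IV: (440/1200)²·18.51²/14 = 3.29024
V̂(x̄_st) = 8.25884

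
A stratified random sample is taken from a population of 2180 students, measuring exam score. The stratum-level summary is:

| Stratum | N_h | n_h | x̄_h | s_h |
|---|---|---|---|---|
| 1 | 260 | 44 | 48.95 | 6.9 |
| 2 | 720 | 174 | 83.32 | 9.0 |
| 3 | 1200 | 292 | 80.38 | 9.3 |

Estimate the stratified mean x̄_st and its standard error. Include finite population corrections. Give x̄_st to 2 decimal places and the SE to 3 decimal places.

x̄_st = Σ W_h x̄_h = (260·48.95 + 720·83.32 + 1200·80.38)/2180 = 77.60248
V̂(x̄_st) = Σ W_h² (1 − n_h/N_h) s_h²/n_h, with W_h = N_h/N and N = 2180:
  stratum 1: (260/2180)²·(1 − 44/260)·6.9²/44 = 0.0127867
  stratum 2: (720/2180)²·(1 − 174/720)·9.0²/174 = 0.0385077
  stratum 3: (1200/2180)²·(1 − 292/1200)·9.3²/292 = 0.0679105
V̂(x̄_st) = 0.119205
SE(x̄_st) = √0.119205 = 0.345261

x̄_st ≈ 77.60, SE ≈ 0.345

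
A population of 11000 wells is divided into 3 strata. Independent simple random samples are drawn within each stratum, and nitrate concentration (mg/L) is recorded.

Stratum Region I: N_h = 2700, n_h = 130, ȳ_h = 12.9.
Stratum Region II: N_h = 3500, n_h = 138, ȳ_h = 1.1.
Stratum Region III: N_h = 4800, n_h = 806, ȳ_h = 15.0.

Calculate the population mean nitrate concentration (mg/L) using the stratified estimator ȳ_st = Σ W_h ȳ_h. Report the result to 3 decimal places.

ȳ_st ≈ 10.062

N = Σ N_h = 11000. Stratum weights W_h = N_h/N.
ȳ_st = (2700·12.9 + 3500·1.1 + 4800·15.0) / 11000 = 10.06182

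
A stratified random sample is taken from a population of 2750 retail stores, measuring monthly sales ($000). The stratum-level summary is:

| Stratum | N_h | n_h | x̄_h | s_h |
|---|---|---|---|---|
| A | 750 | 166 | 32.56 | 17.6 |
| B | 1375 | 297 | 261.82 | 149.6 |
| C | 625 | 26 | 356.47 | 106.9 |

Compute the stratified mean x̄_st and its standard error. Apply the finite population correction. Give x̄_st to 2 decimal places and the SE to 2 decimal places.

x̄_st ≈ 220.81, SE ≈ 6.05

x̄_st = Σ W_h x̄_h = (750·32.56 + 1375·261.82 + 625·356.47)/2750 = 220.80591
V̂(x̄_st) = Σ W_h² (1 − n_h/N_h) s_h²/n_h, with W_h = N_h/N and N = 2750:
  stratum A: (750/2750)²·(1 − 166/750)·17.6²/166 = 0.108075
  stratum B: (1375/2750)²·(1 − 297/1375)·149.6²/297 = 14.7694
  stratum C: (625/2750)²·(1 − 26/625)·106.9²/26 = 21.7582
V̂(x̄_st) = 36.6357
SE(x̄_st) = √36.6357 = 6.05274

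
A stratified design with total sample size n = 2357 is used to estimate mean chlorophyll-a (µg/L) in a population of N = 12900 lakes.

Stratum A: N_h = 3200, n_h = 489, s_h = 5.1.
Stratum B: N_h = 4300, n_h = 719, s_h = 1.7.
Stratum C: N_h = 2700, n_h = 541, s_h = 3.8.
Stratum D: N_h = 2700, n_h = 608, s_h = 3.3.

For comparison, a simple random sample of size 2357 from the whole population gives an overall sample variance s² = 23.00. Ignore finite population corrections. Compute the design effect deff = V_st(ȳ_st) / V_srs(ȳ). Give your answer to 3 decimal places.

deff ≈ 0.581

V̂(ȳ_st) = Σ W_h² s_h²/n_h, with W_h = N_h/N and N = 12900:
  stratum A: (3200/12900)²·5.1²/489 = 0.00327305
  stratum B: (4300/12900)²·1.7²/719 = 0.000446608
  stratum C: (2700/12900)²·3.8²/541 = 0.00116928
  stratum D: (2700/12900)²·3.3²/608 = 0.000784644
V_st = 0.00567358
V_srs = s²/n = 23.00/2357 = 0.00975817
deff = V_st / V_srs = 0.00567358/0.00975817 = 0.5814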